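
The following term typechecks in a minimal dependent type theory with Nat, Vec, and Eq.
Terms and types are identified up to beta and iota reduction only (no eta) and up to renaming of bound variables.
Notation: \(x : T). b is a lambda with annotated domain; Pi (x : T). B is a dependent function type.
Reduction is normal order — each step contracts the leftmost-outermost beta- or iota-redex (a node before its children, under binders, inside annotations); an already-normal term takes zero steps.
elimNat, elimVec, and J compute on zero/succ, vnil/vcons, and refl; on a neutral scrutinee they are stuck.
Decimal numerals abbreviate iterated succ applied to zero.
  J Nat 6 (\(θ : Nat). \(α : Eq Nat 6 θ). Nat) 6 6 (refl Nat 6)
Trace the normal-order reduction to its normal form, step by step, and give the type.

normal-order reduction sequence:
  J Nat 6 (\(θ : Nat). \(α : Eq Nat 6 θ). Nat) 6 6 (refl Nat 6)
  ~> 6
inferred type:
  Nat


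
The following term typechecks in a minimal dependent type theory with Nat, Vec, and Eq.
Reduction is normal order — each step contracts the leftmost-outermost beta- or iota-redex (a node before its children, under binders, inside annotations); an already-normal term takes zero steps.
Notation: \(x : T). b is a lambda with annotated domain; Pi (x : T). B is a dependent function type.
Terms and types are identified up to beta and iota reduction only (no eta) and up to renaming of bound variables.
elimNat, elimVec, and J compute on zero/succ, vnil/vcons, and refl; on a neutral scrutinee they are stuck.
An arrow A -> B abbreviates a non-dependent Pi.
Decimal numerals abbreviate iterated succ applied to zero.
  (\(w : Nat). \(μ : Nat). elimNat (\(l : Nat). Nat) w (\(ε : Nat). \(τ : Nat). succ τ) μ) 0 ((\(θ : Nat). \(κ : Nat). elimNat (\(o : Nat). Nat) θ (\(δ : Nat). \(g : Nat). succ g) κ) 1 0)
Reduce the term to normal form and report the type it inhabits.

normal form:
  1
inferred type:
  Nat
observation: 9 normal-order steps separate the term from its normal form.


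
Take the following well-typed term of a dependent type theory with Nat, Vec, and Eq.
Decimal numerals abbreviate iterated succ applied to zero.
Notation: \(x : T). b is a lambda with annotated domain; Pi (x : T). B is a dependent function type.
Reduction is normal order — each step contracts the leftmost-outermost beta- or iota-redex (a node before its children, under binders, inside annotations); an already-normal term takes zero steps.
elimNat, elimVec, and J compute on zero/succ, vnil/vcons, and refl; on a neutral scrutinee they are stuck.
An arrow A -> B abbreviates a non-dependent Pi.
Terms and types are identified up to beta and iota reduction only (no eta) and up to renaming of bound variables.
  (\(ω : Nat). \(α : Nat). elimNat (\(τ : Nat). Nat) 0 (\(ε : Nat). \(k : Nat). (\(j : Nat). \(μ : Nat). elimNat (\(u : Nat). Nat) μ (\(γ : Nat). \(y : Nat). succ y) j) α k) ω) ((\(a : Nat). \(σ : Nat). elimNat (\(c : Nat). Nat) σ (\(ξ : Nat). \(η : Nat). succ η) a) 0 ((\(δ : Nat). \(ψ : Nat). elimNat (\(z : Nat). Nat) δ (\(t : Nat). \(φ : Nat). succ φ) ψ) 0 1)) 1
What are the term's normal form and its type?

reduced normal form:
  1
inferred type:
  Nat


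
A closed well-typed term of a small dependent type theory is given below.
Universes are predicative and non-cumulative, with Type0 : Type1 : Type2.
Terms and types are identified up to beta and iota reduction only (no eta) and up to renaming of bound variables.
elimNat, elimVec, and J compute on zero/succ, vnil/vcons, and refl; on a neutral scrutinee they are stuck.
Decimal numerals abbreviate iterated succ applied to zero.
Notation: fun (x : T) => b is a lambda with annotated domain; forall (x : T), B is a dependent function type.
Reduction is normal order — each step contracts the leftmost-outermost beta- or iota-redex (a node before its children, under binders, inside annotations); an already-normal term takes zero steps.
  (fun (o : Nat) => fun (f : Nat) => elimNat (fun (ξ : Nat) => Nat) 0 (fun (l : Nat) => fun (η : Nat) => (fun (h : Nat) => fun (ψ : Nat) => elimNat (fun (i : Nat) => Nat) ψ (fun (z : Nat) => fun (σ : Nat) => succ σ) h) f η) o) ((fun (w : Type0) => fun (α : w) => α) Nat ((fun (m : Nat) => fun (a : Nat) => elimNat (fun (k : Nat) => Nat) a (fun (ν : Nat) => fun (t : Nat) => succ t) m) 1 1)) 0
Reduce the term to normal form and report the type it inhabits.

resulting normal form:
  0
inferred type:
  Nat


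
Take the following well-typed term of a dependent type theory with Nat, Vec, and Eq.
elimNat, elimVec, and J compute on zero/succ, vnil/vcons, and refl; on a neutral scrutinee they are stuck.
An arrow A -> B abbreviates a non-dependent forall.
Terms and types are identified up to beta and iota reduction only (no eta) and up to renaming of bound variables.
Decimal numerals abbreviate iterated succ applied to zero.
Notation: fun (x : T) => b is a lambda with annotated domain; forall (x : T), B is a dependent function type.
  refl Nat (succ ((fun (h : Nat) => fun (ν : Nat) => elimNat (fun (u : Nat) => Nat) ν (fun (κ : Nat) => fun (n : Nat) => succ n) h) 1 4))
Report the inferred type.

type:
  Eq Nat 6 6


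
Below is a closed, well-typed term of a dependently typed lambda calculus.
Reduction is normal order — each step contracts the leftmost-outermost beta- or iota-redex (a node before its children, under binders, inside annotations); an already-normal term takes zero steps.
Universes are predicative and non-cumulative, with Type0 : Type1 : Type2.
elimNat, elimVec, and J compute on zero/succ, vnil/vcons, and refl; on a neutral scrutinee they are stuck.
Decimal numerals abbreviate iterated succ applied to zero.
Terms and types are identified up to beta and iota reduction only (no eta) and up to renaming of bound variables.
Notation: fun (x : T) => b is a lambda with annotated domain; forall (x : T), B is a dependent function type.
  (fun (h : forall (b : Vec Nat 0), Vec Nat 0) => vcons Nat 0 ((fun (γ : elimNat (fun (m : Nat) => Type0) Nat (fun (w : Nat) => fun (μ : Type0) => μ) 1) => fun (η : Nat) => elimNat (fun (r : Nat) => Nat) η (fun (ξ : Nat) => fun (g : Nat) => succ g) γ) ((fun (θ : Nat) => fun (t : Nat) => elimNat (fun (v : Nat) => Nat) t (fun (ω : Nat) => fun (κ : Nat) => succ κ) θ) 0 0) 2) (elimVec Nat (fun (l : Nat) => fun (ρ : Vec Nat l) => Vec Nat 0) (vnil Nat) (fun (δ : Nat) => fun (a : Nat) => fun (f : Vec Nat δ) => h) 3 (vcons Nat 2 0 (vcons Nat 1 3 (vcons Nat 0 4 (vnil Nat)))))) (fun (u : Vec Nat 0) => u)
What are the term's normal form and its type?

reduced normal form:
  vcons Nat 0 2 (vnil Nat)
inferred type:
  Vec Nat 1
observation: the first redex contracted is a beta-redex; the normal form is reached in 23 normal-order steps.


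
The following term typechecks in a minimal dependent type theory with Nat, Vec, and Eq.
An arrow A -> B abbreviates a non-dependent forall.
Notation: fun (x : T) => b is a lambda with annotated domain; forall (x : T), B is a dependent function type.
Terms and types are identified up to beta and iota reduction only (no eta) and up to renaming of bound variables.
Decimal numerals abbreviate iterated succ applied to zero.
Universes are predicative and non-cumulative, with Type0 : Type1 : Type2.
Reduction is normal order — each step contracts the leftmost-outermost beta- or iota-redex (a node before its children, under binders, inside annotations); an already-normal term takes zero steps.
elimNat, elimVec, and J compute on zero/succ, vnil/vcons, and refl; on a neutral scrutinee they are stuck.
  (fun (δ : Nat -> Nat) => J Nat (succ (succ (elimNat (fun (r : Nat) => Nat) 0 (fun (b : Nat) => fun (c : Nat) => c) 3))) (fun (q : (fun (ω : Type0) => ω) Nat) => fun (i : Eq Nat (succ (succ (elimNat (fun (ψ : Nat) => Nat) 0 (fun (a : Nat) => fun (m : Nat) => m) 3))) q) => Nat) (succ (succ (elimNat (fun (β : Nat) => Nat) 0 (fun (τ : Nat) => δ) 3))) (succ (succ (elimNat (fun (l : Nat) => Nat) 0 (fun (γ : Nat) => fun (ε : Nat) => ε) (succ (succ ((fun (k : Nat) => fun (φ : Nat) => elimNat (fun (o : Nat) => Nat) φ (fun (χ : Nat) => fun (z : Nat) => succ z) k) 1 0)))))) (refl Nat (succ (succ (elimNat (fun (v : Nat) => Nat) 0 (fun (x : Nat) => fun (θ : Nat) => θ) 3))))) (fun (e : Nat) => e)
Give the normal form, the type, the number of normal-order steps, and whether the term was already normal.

reduced normal form:
  2
type:
  Nat
normal-order step count: 12
already normal: no
first contracted redex: a beta-redex


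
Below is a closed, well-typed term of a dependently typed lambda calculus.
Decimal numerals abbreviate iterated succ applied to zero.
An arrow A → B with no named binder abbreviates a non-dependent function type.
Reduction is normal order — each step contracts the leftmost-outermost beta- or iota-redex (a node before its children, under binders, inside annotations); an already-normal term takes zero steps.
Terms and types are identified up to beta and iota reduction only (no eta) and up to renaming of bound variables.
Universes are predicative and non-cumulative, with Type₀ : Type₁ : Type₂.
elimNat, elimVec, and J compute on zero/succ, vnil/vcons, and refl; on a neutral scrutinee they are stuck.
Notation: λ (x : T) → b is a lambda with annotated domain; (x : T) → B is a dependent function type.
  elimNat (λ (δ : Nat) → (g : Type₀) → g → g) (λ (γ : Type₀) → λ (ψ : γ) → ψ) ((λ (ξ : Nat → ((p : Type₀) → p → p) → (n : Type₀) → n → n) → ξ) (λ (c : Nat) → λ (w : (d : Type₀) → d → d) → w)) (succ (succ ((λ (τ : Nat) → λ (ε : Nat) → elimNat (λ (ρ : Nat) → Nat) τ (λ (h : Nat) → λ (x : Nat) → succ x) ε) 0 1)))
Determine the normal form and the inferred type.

resulting normal form:
  λ (δ : Type₀) → λ (g : δ) → g
the term's type:
  (δ : Type₀) → δ → δ


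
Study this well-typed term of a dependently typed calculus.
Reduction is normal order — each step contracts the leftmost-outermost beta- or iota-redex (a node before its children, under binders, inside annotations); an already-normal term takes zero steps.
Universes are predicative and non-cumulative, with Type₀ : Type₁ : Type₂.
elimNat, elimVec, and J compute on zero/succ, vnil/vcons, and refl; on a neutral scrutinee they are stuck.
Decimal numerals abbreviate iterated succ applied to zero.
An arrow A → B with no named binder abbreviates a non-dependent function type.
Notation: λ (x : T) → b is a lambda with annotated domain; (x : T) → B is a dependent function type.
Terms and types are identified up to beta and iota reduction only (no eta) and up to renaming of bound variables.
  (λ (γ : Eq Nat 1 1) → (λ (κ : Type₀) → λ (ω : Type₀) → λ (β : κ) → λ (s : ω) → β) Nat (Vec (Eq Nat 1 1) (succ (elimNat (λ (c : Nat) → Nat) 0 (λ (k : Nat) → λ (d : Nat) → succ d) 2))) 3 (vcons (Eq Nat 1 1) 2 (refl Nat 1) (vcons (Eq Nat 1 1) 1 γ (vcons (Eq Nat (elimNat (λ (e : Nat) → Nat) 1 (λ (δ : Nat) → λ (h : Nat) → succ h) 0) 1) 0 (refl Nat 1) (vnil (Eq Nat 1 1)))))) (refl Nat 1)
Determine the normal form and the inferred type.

resulting normal form:
  3
inferred type:
  Nat
observation: 5 normal-order steps separate the term from its normal form.


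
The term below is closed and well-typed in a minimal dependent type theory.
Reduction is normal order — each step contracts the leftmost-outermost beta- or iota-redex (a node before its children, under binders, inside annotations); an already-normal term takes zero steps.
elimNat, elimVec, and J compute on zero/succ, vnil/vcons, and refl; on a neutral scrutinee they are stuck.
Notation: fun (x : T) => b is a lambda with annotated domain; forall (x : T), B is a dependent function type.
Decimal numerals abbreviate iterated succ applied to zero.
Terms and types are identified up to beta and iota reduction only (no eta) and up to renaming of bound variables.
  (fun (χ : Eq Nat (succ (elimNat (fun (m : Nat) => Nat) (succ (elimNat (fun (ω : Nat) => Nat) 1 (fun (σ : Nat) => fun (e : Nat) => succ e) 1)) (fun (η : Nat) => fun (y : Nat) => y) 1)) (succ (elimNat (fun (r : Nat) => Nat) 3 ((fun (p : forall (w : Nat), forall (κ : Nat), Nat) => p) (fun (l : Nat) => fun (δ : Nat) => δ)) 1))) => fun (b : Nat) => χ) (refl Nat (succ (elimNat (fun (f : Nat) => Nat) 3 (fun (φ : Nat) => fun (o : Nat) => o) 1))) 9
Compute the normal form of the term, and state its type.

normal form:
  refl Nat 4
type:
  Eq Nat 4 4
observation: the leftmost-outermost redex is a beta-redex, and normalization takes 6 steps.


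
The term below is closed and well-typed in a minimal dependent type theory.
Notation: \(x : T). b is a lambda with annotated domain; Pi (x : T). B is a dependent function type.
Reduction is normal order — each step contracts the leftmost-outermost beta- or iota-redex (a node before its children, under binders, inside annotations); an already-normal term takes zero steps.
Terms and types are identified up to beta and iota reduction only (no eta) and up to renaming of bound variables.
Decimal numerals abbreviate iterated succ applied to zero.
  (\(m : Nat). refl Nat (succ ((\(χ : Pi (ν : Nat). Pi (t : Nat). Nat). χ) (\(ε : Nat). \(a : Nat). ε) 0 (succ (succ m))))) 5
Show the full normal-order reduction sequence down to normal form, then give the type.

normal-order reduction sequence:
  (\(m : Nat). refl Nat (succ ((\(χ : Pi (ν : Nat). Pi (t : Nat). Nat). χ) (\(ε : Nat). \(a : Nat). ε) 0 (succ (succ m))))) 5
  ~> refl Nat (succ ((\(m : Pi (χ : Nat). Pi (ν : Nat). Nat). m) (\(t : Nat). \(ε : Nat). t) 0 7))
  ~> refl Nat (succ ((\(m : Nat). \(χ : Nat). m) 0 7))
  ~> refl Nat (succ ((\(m : Nat). 0) 7))
  ~> refl Nat 1
type:
  Eq Nat 1 1


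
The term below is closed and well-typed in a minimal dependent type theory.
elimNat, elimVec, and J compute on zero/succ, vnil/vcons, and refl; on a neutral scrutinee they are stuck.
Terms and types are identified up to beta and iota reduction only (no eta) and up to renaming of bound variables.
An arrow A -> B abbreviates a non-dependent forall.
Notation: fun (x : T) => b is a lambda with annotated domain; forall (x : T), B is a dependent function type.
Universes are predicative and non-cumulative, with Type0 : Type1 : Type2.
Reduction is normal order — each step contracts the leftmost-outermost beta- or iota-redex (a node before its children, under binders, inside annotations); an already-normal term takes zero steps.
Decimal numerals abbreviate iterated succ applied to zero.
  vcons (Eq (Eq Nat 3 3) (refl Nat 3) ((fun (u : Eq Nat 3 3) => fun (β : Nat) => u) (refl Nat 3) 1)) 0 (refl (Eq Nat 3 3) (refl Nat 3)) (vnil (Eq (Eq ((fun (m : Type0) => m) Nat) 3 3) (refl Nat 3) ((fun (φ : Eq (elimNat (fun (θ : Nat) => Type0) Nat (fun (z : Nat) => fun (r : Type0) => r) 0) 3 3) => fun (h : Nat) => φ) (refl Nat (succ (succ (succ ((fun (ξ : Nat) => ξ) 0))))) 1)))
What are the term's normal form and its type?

reduced normal form:
  vcons (Eq (Eq Nat 3 3) (refl Nat 3) (refl Nat 3)) 0 (refl (Eq Nat 3 3) (refl Nat 3)) (vnil (Eq (Eq Nat 3 3) (refl Nat 3) (refl Nat 3)))
inferred type:
  Vec (Eq (Eq Nat 3 3) (refl Nat 3) (refl Nat 3)) 1


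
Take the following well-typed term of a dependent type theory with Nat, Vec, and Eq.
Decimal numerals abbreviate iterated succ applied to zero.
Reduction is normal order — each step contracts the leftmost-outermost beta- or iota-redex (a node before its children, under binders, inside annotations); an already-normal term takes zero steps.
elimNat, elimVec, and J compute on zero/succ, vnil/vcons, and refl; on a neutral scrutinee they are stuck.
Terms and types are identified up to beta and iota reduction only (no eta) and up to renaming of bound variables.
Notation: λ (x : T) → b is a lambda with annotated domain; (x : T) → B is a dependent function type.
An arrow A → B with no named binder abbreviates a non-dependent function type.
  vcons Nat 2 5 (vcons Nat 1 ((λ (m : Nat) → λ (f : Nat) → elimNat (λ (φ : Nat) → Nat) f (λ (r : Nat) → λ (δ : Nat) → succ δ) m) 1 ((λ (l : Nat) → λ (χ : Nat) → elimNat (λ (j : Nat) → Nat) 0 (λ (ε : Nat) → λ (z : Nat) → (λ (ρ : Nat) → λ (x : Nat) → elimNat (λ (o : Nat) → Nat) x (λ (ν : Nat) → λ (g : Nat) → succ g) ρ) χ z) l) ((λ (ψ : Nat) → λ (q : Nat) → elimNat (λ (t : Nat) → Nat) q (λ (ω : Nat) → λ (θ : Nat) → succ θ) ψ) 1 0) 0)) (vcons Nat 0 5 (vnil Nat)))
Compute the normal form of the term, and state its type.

reduced normal form:
  vcons Nat 2 5 (vcons Nat 1 1 (vcons Nat 0 5 (vnil Nat)))
inferred type:
  Vec Nat 3
observation: 21 normal-order steps separate the term from its normal form.


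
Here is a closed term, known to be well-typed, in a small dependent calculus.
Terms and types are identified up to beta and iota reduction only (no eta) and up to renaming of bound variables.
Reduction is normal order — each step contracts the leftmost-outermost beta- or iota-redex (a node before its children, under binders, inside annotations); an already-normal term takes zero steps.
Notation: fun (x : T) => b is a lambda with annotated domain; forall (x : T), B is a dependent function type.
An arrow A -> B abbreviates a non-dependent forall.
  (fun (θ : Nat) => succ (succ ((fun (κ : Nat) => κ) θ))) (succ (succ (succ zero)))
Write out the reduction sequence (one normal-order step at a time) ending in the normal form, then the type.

reduction (normal order):
  (fun (θ : Nat) => succ (succ ((fun (κ : Nat) => κ) θ))) (succ (succ (succ zero)))
  ~> succ (succ ((fun (θ : Nat) => θ) (succ (succ (succ zero)))))
  ~> succ (succ (succ (succ (succ zero))))
the term's type:
  Nat


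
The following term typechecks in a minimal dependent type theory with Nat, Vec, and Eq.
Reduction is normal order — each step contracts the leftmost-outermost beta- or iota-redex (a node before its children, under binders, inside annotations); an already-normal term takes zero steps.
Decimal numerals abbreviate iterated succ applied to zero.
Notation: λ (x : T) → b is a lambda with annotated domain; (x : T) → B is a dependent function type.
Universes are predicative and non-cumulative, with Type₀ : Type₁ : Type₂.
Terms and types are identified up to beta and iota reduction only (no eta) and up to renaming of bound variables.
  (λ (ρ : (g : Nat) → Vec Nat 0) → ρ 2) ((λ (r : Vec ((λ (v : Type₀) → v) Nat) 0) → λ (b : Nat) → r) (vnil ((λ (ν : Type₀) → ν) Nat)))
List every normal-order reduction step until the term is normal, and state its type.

normal-order reduction:
  (λ (ρ : (g : Nat) → Vec Nat 0) → ρ 2) ((λ (r : Vec ((λ (v : Type₀) → v) Nat) 0) → λ (b : Nat) → r) (vnil ((λ (ν : Type₀) → ν) Nat)))
  ~> (λ (ρ : Vec ((λ (g : Type₀) → g) Nat) 0) → λ (r : Nat) → ρ) (vnil ((λ (v : Type₀) → v) Nat)) 2
  ~> (λ (ρ : Nat) → vnil ((λ (g : Type₀) → g) Nat)) 2
  ~> vnil ((λ (ρ : Type₀) → ρ) Nat)
  ~> vnil Nat
the term's type:
  Vec Nat 0


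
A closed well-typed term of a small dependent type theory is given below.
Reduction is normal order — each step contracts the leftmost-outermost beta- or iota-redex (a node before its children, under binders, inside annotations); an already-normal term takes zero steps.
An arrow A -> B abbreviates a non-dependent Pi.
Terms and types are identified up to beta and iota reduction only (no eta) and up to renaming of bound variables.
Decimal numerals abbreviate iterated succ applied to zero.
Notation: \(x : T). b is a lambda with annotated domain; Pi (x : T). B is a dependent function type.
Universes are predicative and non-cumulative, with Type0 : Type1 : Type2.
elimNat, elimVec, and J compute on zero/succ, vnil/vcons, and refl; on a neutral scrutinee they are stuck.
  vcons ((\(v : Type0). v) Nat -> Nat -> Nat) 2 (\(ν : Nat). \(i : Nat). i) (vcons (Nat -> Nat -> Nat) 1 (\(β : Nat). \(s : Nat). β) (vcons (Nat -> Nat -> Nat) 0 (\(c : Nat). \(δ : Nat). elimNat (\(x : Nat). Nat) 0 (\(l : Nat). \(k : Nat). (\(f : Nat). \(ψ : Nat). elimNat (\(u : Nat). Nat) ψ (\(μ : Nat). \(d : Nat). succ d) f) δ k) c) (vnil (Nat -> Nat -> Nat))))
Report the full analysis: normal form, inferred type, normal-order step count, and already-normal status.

resulting normal form:
  vcons (Nat -> Nat -> Nat) 2 (\(v : Nat). \(ν : Nat). ν) (vcons (Nat -> Nat -> Nat) 1 (\(i : Nat). \(β : Nat). i) (vcons (Nat -> Nat -> Nat) 0 (\(s : Nat). \(c : Nat). elimNat (\(δ : Nat). Nat) 0 (\(x : Nat). \(l : Nat). elimNat (\(k : Nat). Nat) l (\(f : Nat). \(ψ : Nat). succ ψ) c) s) (vnil (Nat -> Nat -> Nat))))
the term's type:
  Vec (Nat -> Nat -> Nat) 3
reduction steps (normal order): 3
term was already normal: no
first contracted redex: a beta-redex


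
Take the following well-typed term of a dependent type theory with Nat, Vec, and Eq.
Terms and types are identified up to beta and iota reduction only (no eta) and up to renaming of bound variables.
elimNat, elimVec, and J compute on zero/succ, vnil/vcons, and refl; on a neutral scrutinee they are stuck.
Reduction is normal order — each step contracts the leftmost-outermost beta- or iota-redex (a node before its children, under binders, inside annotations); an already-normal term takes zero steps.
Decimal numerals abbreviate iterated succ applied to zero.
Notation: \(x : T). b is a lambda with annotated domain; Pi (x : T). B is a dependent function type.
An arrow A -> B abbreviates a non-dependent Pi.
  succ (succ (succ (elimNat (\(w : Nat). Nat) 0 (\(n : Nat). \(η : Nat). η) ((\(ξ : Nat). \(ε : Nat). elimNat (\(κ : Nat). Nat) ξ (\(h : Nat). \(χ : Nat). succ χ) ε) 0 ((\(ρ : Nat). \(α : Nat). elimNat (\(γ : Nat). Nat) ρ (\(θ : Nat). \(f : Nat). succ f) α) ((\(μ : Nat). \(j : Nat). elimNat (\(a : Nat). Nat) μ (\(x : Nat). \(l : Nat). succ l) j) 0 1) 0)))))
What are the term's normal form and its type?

reduced normal form:
  3
inferred type:
  Nat


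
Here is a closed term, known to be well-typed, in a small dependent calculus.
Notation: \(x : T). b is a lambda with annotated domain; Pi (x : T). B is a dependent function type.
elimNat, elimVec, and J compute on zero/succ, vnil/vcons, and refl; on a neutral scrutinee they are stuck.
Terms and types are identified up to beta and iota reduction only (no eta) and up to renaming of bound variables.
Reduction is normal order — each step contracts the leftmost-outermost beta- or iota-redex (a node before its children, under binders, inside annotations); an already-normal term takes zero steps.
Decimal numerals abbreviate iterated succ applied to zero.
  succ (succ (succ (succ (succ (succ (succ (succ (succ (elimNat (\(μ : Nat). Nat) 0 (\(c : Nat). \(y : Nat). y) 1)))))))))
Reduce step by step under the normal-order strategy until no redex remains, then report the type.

normal-order reduction sequence:
  succ (succ (succ (succ (succ (succ (succ (succ (succ (elimNat (\(μ : Nat). Nat) 0 (\(c : Nat). \(y : Nat). y) 1)))))))))
  ~> succ (succ (succ (succ (succ (succ (succ (succ (succ ((\(μ : Nat). \(c : Nat). c) 0 (elimNat (\(y : Nat). Nat) 0 (\(i : Nat). \(δ : Nat). δ) 0))))))))))
  ~> succ (succ (succ (succ (succ (succ (succ (succ (succ ((\(μ : Nat). μ) (elimNat (\(c : Nat). Nat) 0 (\(y : Nat). \(i : Nat). i) 0))))))))))
  ~> succ (succ (succ (succ (succ (succ (succ (succ (succ (elimNat (\(μ : Nat). Nat) 0 (\(c : Nat). \(y : Nat). y) 0)))))))))
  ~> 9
type:
  Nat


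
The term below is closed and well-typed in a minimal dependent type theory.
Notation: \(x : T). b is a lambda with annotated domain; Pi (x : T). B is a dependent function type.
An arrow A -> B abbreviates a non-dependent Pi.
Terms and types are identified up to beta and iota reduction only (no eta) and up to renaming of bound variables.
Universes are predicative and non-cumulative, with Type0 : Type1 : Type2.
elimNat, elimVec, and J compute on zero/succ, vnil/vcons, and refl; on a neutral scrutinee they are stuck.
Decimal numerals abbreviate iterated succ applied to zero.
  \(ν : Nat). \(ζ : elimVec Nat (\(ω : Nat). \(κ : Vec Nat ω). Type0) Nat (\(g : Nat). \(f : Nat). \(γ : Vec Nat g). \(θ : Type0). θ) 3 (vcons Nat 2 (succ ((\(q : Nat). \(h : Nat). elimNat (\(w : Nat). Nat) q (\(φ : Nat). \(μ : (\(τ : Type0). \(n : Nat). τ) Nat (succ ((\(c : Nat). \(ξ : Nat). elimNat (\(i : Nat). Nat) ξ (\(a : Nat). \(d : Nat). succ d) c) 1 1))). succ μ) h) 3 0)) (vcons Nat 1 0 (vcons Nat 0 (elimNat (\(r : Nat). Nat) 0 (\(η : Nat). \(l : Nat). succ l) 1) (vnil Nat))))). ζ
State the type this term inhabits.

the term's type:
  Nat -> Nat -> Nat


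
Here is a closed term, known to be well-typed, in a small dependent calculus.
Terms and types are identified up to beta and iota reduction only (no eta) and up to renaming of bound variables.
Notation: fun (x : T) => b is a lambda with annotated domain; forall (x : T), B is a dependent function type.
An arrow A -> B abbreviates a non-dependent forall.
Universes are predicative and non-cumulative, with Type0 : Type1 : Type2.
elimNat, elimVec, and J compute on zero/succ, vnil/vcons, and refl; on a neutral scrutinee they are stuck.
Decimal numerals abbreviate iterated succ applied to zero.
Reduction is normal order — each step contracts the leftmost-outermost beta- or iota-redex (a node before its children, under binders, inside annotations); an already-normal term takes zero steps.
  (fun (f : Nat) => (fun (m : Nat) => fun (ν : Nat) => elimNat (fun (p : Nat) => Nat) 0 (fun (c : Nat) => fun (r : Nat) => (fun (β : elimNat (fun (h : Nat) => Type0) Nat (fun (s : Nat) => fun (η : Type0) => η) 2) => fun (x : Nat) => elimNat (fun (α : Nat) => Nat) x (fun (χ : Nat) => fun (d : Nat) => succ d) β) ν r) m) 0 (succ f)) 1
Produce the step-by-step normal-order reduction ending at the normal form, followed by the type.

normal-order reduction:
  (fun (f : Nat) => (fun (m : Nat) => fun (ν : Nat) => elimNat (fun (p : Nat) => Nat) 0 (fun (c : Nat) => fun (r : Nat) => (fun (β : elimNat (fun (h : Nat) => Type0) Nat (fun (s : Nat) => fun (η : Type0) => η) 2) => fun (x : Nat) => elimNat (fun (α : Nat) => Nat) x (fun (χ : Nat) => fun (d : Nat) => succ d) β) ν r) m) 0 (succ f)) 1
  ~> (fun (f : Nat) => fun (m : Nat) => elimNat (fun (ν : Nat) => Nat) 0 (fun (p : Nat) => fun (c : Nat) => (fun (r : elimNat (fun (β : Nat) => Type0) Nat (fun (h : Nat) => fun (s : Type0) => s) 2) => fun (η : Nat) => elimNat (fun (x : Nat) => Nat) η (fun (α : Nat) => fun (χ : Nat) => succ χ) r) m c) f) 0 2
  ~> (fun (f : Nat) => elimNat (fun (m : Nat) => Nat) 0 (fun (ν : Nat) => fun (p : Nat) => (fun (c : elimNat (fun (r : Nat) => Type0) Nat (fun (β : Nat) => fun (h : Type0) => h) 2) => fun (s : Nat) => elimNat (fun (η : Nat) => Nat) s (fun (x : Nat) => fun (α : Nat) => succ α) c) f p) 0) 2
  ~> elimNat (fun (f : Nat) => Nat) 0 (fun (m : Nat) => fun (ν : Nat) => (fun (p : elimNat (fun (c : Nat) => Type0) Nat (fun (r : Nat) => fun (β : Type0) => β) 2) => fun (h : Nat) => elimNat (fun (s : Nat) => Nat) h (fun (η : Nat) => fun (x : Nat) => succ x) p) 2 ν) 0
  ~> 0
inferred type:
  Nat


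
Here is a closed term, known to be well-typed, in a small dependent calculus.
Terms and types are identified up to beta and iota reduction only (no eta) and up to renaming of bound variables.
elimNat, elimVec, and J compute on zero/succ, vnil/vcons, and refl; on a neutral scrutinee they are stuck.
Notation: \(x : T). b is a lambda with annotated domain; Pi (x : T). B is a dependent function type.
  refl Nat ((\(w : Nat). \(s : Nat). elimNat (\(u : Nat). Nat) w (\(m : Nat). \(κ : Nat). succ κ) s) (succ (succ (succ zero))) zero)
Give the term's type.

inferred type:
  Eq Nat (succ (succ (succ zero))) (succ (succ (succ zero)))


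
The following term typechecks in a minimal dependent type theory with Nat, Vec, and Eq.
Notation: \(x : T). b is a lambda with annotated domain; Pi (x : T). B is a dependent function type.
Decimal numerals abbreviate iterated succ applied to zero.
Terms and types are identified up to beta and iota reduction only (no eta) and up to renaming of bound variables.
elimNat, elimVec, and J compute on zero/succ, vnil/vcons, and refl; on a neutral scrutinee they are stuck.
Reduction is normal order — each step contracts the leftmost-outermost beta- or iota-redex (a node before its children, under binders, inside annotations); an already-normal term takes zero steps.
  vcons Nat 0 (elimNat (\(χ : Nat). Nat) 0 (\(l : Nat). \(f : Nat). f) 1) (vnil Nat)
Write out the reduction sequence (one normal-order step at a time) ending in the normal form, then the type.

normal-order reduction:
  vcons Nat 0 (elimNat (\(χ : Nat). Nat) 0 (\(l : Nat). \(f : Nat). f) 1) (vnil Nat)
  ~> vcons Nat 0 ((\(χ : Nat). \(l : Nat). l) 0 (elimNat (\(f : Nat). Nat) 0 (\(r : Nat). \(κ : Nat). κ) 0)) (vnil Nat)
  ~> vcons Nat 0 ((\(χ : Nat). χ) (elimNat (\(l : Nat). Nat) 0 (\(f : Nat). \(r : Nat). r) 0)) (vnil Nat)
  ~> vcons Nat 0 (elimNat (\(χ : Nat). Nat) 0 (\(l : Nat). \(f : Nat). f) 0) (vnil Nat)
  ~> vcons Nat 0 0 (vnil Nat)
type:
  Vec Nat 1


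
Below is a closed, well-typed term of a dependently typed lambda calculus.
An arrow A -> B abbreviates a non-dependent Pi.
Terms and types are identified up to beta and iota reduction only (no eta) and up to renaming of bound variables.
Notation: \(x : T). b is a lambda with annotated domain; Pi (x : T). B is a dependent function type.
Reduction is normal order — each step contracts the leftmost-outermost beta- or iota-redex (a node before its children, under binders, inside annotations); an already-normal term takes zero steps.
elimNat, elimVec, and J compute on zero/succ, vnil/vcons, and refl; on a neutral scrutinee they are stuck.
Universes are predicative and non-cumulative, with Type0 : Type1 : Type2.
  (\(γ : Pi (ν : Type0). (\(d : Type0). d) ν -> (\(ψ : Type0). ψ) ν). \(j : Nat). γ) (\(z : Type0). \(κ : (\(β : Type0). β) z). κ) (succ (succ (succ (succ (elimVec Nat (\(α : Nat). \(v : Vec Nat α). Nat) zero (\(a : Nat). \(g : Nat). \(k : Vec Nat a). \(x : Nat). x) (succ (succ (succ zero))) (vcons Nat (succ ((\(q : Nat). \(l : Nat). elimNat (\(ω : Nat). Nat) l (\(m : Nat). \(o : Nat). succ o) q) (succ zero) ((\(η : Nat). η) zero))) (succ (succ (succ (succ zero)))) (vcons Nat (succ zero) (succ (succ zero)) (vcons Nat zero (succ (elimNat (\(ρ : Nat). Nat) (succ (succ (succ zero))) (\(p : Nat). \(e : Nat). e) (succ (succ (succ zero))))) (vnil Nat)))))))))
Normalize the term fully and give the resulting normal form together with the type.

reduced normal form:
  \(γ : Type0). \(ν : γ). ν
type:
  Pi (γ : Type0). γ -> γ
observation: the term reaches its normal form after 3 normal-order steps.


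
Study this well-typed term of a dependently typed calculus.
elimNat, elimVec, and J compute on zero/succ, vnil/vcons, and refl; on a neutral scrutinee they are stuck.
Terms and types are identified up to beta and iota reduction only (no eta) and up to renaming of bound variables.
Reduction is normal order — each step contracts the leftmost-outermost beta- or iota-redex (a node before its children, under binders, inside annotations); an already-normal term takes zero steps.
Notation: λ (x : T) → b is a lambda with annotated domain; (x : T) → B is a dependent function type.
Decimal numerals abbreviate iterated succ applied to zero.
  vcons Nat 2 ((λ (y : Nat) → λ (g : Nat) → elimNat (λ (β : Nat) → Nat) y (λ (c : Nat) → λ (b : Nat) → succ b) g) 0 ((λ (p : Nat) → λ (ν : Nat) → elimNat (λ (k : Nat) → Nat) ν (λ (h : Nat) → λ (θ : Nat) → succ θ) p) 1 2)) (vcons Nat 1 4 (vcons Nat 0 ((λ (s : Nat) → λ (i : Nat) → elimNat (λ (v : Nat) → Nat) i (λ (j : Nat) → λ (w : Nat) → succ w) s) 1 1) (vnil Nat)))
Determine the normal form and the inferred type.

resulting normal form:
  vcons Nat 2 3 (vcons Nat 1 4 (vcons Nat 0 2 (vnil Nat)))
the term's type:
  Vec Nat 3


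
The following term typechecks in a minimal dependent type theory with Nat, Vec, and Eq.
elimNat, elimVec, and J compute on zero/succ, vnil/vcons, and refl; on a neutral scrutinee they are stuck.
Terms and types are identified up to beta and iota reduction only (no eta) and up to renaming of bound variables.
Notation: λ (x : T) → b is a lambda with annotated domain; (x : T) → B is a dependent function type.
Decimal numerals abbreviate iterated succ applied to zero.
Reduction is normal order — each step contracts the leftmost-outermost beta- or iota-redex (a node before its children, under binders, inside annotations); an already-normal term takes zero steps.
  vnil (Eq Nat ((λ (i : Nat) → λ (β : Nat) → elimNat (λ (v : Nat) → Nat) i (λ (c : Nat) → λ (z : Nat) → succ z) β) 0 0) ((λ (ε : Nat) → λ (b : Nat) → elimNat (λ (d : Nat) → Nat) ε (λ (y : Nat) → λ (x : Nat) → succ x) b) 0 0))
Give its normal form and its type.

reduced normal form:
  vnil (Eq Nat 0 0)
type:
  Vec (Eq Nat 0 0) 0
observation: reduction starts at a beta-redex, and 6 normal-order steps reach the normal form.


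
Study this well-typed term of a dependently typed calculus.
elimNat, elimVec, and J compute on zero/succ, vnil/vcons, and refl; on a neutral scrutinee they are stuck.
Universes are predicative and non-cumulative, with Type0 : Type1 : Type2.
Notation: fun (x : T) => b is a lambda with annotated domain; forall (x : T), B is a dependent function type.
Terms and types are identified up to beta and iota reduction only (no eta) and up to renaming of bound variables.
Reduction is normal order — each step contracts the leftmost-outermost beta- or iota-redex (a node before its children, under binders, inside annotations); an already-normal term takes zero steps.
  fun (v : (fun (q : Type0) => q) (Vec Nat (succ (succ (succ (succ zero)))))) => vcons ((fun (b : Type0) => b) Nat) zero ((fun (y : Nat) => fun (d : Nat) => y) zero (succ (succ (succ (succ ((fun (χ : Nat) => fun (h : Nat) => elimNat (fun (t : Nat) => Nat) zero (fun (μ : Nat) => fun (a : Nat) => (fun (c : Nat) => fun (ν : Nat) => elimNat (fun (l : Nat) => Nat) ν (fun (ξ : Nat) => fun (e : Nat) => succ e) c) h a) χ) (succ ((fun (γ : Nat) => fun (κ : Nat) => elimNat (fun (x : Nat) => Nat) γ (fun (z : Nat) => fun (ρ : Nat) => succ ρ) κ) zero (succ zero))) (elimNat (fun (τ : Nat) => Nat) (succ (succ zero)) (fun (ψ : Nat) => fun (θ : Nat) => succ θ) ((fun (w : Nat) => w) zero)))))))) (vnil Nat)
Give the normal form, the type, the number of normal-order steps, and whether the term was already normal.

normal form:
  fun (v : Vec Nat (succ (succ (succ (succ zero))))) => vcons Nat zero zero (vnil Nat)
type:
  forall (v : Vec Nat (succ (succ (succ (succ zero))))), Vec Nat (succ zero)
normal-order step count: 4
started in normal form: no
first contracted redex: a beta-redex


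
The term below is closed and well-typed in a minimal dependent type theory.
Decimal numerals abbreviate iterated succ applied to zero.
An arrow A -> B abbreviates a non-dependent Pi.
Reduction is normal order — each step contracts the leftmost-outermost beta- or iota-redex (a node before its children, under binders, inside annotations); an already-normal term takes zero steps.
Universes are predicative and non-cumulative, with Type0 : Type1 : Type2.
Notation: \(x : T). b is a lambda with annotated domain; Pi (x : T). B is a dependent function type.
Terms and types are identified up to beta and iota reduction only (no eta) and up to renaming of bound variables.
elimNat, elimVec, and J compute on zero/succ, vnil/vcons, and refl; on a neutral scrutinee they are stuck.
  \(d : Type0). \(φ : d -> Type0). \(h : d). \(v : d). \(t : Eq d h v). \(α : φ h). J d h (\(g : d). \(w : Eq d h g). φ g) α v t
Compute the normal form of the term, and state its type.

reduced normal form:
  \(d : Type0). \(φ : d -> Type0). \(h : d). \(v : d). \(t : Eq d h v). \(α : φ h). J d h (\(g : d). \(w : Eq d h g). φ g) α v t
type:
  Pi (d : Type0). Pi (φ : d -> Type0). Pi (h : d). Pi (v : d). Eq d h v -> φ h -> φ v
observation: no redex remains anywhere in the term; it is its own normal form.


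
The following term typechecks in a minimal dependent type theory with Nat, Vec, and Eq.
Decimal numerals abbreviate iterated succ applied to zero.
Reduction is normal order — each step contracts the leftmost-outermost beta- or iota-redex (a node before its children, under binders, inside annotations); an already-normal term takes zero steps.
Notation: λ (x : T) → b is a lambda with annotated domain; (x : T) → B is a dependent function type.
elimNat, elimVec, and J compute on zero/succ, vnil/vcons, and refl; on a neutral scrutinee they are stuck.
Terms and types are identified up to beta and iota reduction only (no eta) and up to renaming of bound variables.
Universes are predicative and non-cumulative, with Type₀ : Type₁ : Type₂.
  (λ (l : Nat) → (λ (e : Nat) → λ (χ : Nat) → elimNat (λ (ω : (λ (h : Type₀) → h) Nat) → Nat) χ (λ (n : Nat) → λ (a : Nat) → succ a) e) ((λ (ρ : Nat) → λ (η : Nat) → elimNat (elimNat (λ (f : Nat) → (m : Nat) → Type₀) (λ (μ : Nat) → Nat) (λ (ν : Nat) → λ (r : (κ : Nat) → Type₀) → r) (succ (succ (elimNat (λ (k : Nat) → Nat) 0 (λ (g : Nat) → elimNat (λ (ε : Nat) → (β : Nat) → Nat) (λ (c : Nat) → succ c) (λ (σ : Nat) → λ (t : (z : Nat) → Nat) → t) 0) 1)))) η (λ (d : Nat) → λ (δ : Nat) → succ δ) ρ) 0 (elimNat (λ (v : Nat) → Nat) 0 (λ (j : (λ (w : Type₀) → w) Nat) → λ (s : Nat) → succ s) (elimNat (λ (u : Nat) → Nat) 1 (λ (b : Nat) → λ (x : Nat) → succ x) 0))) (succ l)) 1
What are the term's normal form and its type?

reduced normal form:
  3
inferred type:
  Nat


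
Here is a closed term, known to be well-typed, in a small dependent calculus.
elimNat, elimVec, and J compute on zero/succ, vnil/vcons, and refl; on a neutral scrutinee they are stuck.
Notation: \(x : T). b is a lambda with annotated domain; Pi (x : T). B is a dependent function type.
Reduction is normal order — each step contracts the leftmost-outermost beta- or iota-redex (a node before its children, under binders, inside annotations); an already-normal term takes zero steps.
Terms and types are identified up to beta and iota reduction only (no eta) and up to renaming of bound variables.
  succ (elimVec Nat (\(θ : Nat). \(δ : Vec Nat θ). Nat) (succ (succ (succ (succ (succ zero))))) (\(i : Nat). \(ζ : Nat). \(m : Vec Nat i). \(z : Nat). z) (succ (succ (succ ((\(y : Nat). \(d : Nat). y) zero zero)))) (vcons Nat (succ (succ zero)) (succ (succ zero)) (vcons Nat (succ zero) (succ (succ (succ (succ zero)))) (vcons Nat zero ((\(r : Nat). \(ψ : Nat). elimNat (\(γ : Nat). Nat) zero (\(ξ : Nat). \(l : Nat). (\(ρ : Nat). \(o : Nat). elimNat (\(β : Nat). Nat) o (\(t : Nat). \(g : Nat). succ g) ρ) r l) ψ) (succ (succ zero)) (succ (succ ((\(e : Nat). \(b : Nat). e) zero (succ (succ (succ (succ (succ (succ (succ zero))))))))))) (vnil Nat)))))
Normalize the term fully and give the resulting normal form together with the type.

reduced normal form:
  succ (succ (succ (succ (succ (succ zero)))))
inferred type:
  Nat
observation: contracting an elimVec iota-redex first, the term normalizes in 16 steps.


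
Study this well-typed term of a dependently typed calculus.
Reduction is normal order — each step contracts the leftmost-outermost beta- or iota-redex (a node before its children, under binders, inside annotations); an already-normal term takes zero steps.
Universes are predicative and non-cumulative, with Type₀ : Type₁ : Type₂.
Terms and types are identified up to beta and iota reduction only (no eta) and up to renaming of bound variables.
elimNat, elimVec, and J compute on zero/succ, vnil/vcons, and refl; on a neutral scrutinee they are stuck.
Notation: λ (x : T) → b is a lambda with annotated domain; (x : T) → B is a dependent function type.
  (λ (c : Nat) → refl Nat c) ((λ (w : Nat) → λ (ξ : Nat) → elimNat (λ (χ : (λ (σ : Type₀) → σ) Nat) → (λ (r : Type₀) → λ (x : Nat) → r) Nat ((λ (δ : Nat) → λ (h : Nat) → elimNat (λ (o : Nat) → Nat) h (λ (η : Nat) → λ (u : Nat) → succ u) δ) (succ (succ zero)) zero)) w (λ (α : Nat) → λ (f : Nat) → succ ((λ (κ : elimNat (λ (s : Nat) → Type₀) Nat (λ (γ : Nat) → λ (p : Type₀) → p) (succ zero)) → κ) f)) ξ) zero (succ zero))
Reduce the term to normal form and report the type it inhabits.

resulting normal form:
  refl Nat (succ zero)
inferred type:
  Eq Nat (succ zero) (succ zero)
observation: the term reaches its normal form after 8 normal-order steps.
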